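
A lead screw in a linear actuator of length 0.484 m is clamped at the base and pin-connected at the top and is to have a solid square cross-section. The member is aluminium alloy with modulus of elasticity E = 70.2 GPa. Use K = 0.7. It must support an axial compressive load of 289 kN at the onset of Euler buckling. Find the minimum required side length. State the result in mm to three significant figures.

L_e = K·L = 0.7 × 0.484 = 0.3388 m
Required I = P_cr·L_e²/(π²E) = 2.890×10^5 × 0.3388² / (π² × 7.02×10^10) = 4.788×10^-8 m⁴
I_req = 4.788×10^4 mm⁴
Solid square: I = a⁴/12  ⇒  a = (12I)^(1/4) = (12×4.788×10^4)^(1/4) = 27.5 mm

a ≈ 27.5 mm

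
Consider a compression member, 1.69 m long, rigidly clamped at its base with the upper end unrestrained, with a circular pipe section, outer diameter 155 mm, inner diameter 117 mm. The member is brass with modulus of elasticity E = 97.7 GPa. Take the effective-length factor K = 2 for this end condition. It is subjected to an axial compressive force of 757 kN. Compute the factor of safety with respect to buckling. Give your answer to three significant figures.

d_o = 155 mm, d_i = 117 mm
I = π(d_o⁴ − d_i⁴)/64 = π(155⁴ − 117.0⁴)/64 = 1.913×10^7 mm⁴
I = 1.913×10^7 mm⁴ = 1.913×10^-5 m⁴
Effective length L_e = K·L = 2 × 1.69 = 3.380 m
P_cr = π²EI / L_e² = π² × 97.7×10⁹ × 1.913×10^-5 / 3.380² = 1.615×10^6 N
Factor of safety n = P_cr / P = 1615.0 / 757 = 2.13

n ≈ 2.13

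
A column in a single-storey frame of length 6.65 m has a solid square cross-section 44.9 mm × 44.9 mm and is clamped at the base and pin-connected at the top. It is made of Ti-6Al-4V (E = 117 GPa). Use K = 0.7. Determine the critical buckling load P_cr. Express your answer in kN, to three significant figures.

I = a⁴/12 = 44.9⁴/12 = 3.387×10^5 mm⁴
I = 3.387×10^5 mm⁴ = 3.387×10^-7 m⁴
Effective length L_e = K·L = 0.7 × 6.65 = 4.655 m
P_cr = π²EI / L_e² = π² × 117×10⁹ × 3.387×10^-7 / 4.655² = 1.805×10^4 N

P_cr ≈ 18.0 kN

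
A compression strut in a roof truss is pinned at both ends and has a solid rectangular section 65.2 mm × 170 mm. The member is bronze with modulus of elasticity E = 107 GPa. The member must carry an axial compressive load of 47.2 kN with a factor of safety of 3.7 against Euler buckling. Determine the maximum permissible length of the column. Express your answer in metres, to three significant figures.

L_max ≈ 4.87 m

Buckling occurs about the weak axis: I_min = h·b³/12 with b = 65.2 mm (the shorter side).
I_min = 170×65.2³/12 = 3.927×10^6 mm⁴
I = 3.927×10^-6 m⁴
Required critical load P_cr = n·P = 3.7 × 47.2 = 174.6 kN = 1.746×10^5 N
From P_cr = π²EI/(K·L)²:  L = (1/K)·√(π²EI/P_cr) = (1/1)·√(π²×1.07×10^11×3.927×10^-6/1.746×10^5)
L = 4.87 m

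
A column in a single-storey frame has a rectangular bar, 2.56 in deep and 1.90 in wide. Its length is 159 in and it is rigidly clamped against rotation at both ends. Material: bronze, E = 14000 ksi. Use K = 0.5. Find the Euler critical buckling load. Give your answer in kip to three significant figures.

Buckling occurs about the weak axis: I_min = h·b³/12 with b = 1.90 in (the shorter side).
I_min = 2.56×1.90³/12 = 1.463 in⁴
Effective length L_e = K·L = 0.5 × 159 = 79.50 in
P_cr = π²EI / L_e² = π² × 14000×10³ × 1.463 / 79.50² = 3.199×10^4 lb

P_cr ≈ 32.0 kip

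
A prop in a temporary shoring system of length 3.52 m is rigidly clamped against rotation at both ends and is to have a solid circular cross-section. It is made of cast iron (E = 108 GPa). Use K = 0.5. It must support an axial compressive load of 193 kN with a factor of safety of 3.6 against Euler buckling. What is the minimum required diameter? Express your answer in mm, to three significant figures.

Required P_cr = n·P = 3.6 × 193 = 694.8 kN
L_e = K·L = 0.5 × 3.52 = 1.760 m
Required I = P_cr·L_e²/(π²E) = 6.948×10^5 × 1.760² / (π² × 1.08×10^11) = 2.019×10^-6 m⁴
I_req = 2.019×10^6 mm⁴
Solid circle: I = πd⁴/64  ⇒  d = (64I/π)^(1/4) = (64×2.019×10^6/π)^(1/4) = 80.1 mm

d ≈ 80.1 mm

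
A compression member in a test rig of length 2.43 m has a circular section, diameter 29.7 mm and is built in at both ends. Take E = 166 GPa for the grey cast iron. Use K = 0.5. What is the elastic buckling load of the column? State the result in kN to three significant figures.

P_cr ≈ 42.4 kN

I = πd⁴/64 = π×29.7⁴/64 = 3.819×10^4 mm⁴
I = 3.819×10^4 mm⁴ = 3.819×10^-8 m⁴
Effective length L_e = K·L = 0.5 × 2.43 = 1.215 m
P_cr = π²EI / L_e² = π² × 166×10⁹ × 3.819×10^-8 / 1.215² = 4.239×10^4 N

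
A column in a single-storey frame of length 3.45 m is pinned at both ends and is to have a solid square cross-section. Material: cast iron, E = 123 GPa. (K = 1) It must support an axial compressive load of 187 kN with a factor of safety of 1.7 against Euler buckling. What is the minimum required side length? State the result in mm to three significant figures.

a ≈ 78.2 mm

Required P_cr = n·P = 1.7 × 187 = 317.9 kN
L_e = K·L = 1 × 3.45 = 3.450 m
Required I = P_cr·L_e²/(π²E) = 3.179×10^5 × 3.450² / (π² × 1.23×10^11) = 3.117×10^-6 m⁴
I_req = 3.117×10^6 mm⁴
Solid square: I = a⁴/12  ⇒  a = (12I)^(1/4) = (12×3.117×10^6)^(1/4) = 78.2 mm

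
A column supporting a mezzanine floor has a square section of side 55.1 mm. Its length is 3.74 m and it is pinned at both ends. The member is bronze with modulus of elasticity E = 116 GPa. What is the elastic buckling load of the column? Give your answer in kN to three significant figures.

I = a⁴/12 = 55.1⁴/12 = 7.681×10^5 mm⁴
I = 7.681×10^5 mm⁴ = 7.681×10^-7 m⁴
Effective length L_e = K·L = 1 × 3.74 = 3.740 m
P_cr = π²EI / L_e² = π² × 116×10⁹ × 7.681×10^-7 / 3.740² = 6.287×10^4 N

P_cr ≈ 62.9 kN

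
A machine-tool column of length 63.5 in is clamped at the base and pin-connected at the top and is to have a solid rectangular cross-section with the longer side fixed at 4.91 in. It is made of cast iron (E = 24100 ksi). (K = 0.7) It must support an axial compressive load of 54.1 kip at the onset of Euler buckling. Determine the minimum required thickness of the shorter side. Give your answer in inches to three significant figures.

L_e = K·L = 0.7 × 63.5 = 44.45 in
Required I = P_cr·L_e²/(π²E) = 5.410×10^4 × 44.45² / (π² × 2.41×10^7) = 0.4494 in⁴
Rectangle, weak axis: I_min = h·b³/12 with h = 4.91 in fixed  ⇒  b = (12I/h)^(1/3) = 1.03 in

b ≈ 1.03 in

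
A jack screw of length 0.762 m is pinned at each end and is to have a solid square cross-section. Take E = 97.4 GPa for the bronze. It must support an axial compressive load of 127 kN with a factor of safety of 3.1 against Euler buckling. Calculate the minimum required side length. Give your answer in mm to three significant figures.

a ≈ 41.1 mm

Required P_cr = n·P = 3.1 × 127 = 393.7 kN
L_e = K·L = 1 × 0.762 = 0.7620 m
Required I = P_cr·L_e²/(π²E) = 3.937×10^5 × 0.7620² / (π² × 9.74×10^10) = 2.378×10^-7 m⁴
I_req = 2.378×10^5 mm⁴
Solid square: I = a⁴/12  ⇒  a = (12I)^(1/4) = (12×2.378×10^5)^(1/4) = 41.1 mm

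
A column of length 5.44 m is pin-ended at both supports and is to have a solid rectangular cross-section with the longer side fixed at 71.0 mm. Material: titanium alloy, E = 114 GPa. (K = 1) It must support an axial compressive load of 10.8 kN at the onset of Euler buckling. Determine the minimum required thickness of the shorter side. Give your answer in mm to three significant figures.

L_e = K·L = 1 × 5.44 = 5.440 m
Required I = P_cr·L_e²/(π²E) = 1.080×10^4 × 5.440² / (π² × 1.14×10^11) = 2.841×10^-7 m⁴
I_req = 2.841×10^5 mm⁴
Rectangle, weak axis: I_min = h·b³/12 with h = 71.0 mm fixed  ⇒  b = (12I/h)^(1/3) = 36.3 mm

b ≈ 36.3 mm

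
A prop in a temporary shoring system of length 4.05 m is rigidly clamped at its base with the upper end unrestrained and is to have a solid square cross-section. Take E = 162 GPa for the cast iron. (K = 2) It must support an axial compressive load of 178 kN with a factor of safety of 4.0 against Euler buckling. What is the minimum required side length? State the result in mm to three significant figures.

a ≈ 137 mm

Required P_cr = n·P = 4.0 × 178 = 712.0 kN
L_e = K·L = 2 × 4.05 = 8.100 m
Required I = P_cr·L_e²/(π²E) = 7.120×10^5 × 8.100² / (π² × 1.62×10^11) = 2.922×10^-5 m⁴
I_req = 2.922×10^7 mm⁴
Solid square: I = a⁴/12  ⇒  a = (12I)^(1/4) = (12×2.922×10^7)^(1/4) = 137 mm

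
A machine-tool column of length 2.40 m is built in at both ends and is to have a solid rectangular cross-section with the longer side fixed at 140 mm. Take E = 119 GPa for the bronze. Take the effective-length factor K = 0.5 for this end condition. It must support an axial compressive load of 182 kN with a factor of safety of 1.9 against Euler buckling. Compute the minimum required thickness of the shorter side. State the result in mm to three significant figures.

b ≈ 33.1 mm

Required P_cr = n·P = 1.9 × 182 = 345.8 kN
L_e = K·L = 0.5 × 2.40 = 1.200 m
Required I = P_cr·L_e²/(π²E) = 3.458×10^5 × 1.200² / (π² × 1.19×10^11) = 4.240×10^-7 m⁴
I_req = 4.240×10^5 mm⁴
Rectangle, weak axis: I_min = h·b³/12 with h = 140 mm fixed  ⇒  b = (12I/h)^(1/3) = 33.1 mm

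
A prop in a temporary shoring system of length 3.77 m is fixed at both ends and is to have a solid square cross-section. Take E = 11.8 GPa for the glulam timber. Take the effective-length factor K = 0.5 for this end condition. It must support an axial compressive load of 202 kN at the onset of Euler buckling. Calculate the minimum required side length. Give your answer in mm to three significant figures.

a ≈ 92.7 mm

L_e = K·L = 0.5 × 3.77 = 1.885 m
Required I = P_cr·L_e²/(π²E) = 2.020×10^5 × 1.885² / (π² × 1.18×10^10) = 6.163×10^-6 m⁴
I_req = 6.163×10^6 mm⁴
Solid square: I = a⁴/12  ⇒  a = (12I)^(1/4) = (12×6.163×10^6)^(1/4) = 92.7 mm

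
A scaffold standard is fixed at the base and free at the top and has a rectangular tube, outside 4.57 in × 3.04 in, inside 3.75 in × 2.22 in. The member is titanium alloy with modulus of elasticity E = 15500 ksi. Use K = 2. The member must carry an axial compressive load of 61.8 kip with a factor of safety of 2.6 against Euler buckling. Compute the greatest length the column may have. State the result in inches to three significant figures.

Weak-axis I_min = (h_o·b_o³ − h_i·b_i³)/12 with b_o = 3.04, b_i = 2.220 in (shorter outer/inner sides).
I_min = (4.57×3.04³ − 3.750×2.220³)/12 = 7.280 in⁴
Required critical load P_cr = n·P = 2.6 × 61.8 = 160.7 kip = 1.607×10^5 lb
From P_cr = π²EI/(K·L)²:  L = (1/K)·√(π²EI/P_cr) = (1/2)·√(π²×1.55×10^7×7.280/1.607×10^5)
L = 41.6 in

L_max ≈ 41.6 in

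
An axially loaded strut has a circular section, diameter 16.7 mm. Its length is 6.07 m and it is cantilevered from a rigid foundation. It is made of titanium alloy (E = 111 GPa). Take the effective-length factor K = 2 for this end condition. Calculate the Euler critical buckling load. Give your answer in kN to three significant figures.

I = πd⁴/64 = π×16.7⁴/64 = 3.818×10^3 mm⁴
I = 3.818×10^3 mm⁴ = 3.818×10^-9 m⁴
Effective length L_e = K·L = 2 × 6.07 = 12.14 m
P_cr = π²EI / L_e² = π² × 111×10⁹ × 3.818×10^-9 / 12.14² = 28.38 N

P_cr ≈ 0.0284 kN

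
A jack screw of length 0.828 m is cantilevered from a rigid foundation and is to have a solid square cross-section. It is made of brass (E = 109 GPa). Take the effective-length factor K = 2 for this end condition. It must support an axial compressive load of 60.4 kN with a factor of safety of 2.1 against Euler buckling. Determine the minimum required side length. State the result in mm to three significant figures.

a ≈ 44.4 mm

Required P_cr = n·P = 2.1 × 60.4 = 126.8 kN
L_e = K·L = 2 × 0.828 = 1.656 m
Required I = P_cr·L_e²/(π²E) = 1.268×10^5 × 1.656² / (π² × 1.09×10^11) = 3.233×10^-7 m⁴
I_req = 3.233×10^5 mm⁴
Solid square: I = a⁴/12  ⇒  a = (12I)^(1/4) = (12×3.233×10^5)^(1/4) = 44.4 mm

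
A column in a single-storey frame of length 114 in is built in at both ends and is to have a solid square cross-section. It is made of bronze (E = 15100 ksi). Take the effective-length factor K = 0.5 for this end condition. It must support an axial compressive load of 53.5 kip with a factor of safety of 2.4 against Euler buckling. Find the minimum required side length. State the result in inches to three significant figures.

Required P_cr = n·P = 2.4 × 53.5 = 128.4 kip
L_e = K·L = 0.5 × 114 = 57.00 in
Required I = P_cr·L_e²/(π²E) = 1.284×10^5 × 57.00² / (π² × 1.51×10^7) = 2.799 in⁴
Solid square: I = a⁴/12  ⇒  a = (12I)^(1/4) = (12×2.799)^(1/4) = 2.41 in

a ≈ 2.41 in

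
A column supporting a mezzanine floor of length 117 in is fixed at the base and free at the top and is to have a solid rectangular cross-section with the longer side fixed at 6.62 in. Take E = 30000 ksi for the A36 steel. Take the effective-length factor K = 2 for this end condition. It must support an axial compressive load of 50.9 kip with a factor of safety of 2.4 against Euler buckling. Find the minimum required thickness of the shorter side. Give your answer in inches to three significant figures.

Required P_cr = n·P = 2.4 × 50.9 = 122.2 kip
L_e = K·L = 2 × 117 = 234.0 in
Required I = P_cr·L_e²/(π²E) = 1.222×10^5 × 234.0² / (π² × 3.00×10^7) = 22.59 in⁴
Rectangle, weak axis: I_min = h·b³/12 with h = 6.62 in fixed  ⇒  b = (12I/h)^(1/3) = 3.45 in

b ≈ 3.45 in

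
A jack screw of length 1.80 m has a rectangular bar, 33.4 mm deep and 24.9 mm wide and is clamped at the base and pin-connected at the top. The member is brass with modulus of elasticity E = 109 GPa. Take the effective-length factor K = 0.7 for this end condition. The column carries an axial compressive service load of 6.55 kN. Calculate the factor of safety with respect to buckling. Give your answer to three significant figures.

Buckling occurs about the weak axis: I_min = h·b³/12 with b = 24.9 mm (the shorter side).
I_min = 33.4×24.9³/12 = 4.297×10^4 mm⁴
I = 4.297×10^4 mm⁴ = 4.297×10^-8 m⁴
Effective length L_e = K·L = 0.7 × 1.80 = 1.260 m
P_cr = π²EI / L_e² = π² × 109×10⁹ × 4.297×10^-8 / 1.260² = 2.912×10^4 N
Factor of safety n = P_cr / P = 29.117 / 6.55 = 4.45

n ≈ 4.45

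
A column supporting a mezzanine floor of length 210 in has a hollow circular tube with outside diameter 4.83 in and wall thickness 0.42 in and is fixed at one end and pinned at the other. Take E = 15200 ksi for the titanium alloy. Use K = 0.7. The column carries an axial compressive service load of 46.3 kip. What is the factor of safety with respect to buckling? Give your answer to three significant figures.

Inner diameter d_i = 4.83 − 2×0.42 = 3.990 in
I = π(d_o⁴ − d_i⁴)/64 = π(4.83⁴ − 3.990⁴)/64 = 14.27 in⁴
Effective length L_e = K·L = 0.7 × 210 = 147.0 in
P_cr = π²EI / L_e² = π² × 15200×10³ × 14.27 / 147.0² = 9.910×10^4 lb
Factor of safety n = P_cr / P = 99.096 / 46.3 = 2.14

n ≈ 2.14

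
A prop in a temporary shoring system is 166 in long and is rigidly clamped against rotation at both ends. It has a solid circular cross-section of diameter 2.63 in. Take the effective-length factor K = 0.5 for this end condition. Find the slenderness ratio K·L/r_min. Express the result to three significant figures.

λ ≈ 126

I = πd⁴/64 = π×2.63⁴/64 = 2.349 in⁴
A = 5.433 in²;  r_min = √(I/A) = √(2.349/5.433) = 0.6575 in
L_e = K·L = 0.5 × 166 = 83.00 in
λ = L_e / r_min = 83.000 / 0.6575 = 126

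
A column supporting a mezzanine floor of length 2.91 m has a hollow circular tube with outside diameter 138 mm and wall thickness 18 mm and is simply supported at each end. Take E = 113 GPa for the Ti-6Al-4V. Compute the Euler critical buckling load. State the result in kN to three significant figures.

Inner diameter d_i = 138 − 2×18 = 102.0 mm
I = π(d_o⁴ − d_i⁴)/64 = π(138⁴ − 102.0⁴)/64 = 1.249×10^7 mm⁴
I = 1.249×10^7 mm⁴ = 1.249×10^-5 m⁴
Effective length L_e = K·L = 1 × 2.91 = 2.910 m
P_cr = π²EI / L_e² = π² × 113×10⁹ × 1.249×10^-5 / 2.910² = 1.645×10^6 N

P_cr ≈ 1640 kN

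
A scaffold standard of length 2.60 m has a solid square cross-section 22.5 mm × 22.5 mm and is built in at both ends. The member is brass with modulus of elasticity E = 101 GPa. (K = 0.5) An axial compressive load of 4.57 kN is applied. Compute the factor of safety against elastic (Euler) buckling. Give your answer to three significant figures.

n ≈ 2.76

I = a⁴/12 = 22.5⁴/12 = 2.136×10^4 mm⁴
I = 2.136×10^4 mm⁴ = 2.136×10^-8 m⁴
Effective length L_e = K·L = 0.5 × 2.60 = 1.300 m
P_cr = π²EI / L_e² = π² × 101×10⁹ × 2.136×10^-8 / 1.300² = 1.260×10^4 N
Factor of safety n = P_cr / P = 12.597 / 4.57 = 2.76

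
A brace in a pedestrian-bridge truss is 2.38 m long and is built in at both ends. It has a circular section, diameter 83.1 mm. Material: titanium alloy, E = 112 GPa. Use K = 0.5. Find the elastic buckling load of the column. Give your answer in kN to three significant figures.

P_cr ≈ 1830 kN

I = πd⁴/64 = π×83.1⁴/64 = 2.341×10^6 mm⁴
I = 2.341×10^6 mm⁴ = 2.341×10^-6 m⁴
Effective length L_e = K·L = 0.5 × 2.38 = 1.190 m
P_cr = π²EI / L_e² = π² × 112×10⁹ × 2.341×10^-6 / 1.190² = 1.827×10^6 N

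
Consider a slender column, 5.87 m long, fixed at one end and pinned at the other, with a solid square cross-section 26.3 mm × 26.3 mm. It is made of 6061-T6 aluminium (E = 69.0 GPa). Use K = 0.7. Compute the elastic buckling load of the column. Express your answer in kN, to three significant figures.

P_cr ≈ 1.61 kN

I = a⁴/12 = 26.3⁴/12 = 3.987×10^4 mm⁴
I = 3.987×10^4 mm⁴ = 3.987×10^-8 m⁴
Effective length L_e = K·L = 0.7 × 5.87 = 4.109 m
P_cr = π²EI / L_e² = π² × 69.0×10⁹ × 3.987×10^-8 / 4.109² = 1.608×10^3 N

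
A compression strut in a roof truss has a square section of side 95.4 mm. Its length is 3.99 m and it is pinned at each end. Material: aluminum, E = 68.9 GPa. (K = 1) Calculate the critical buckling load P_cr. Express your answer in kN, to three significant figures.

P_cr ≈ 295 kN

I = a⁴/12 = 95.4⁴/12 = 6.903×10^6 mm⁴
I = 6.903×10^6 mm⁴ = 6.903×10^-6 m⁴
Effective length L_e = K·L = 1 × 3.99 = 3.990 m
P_cr = π²EI / L_e² = π² × 68.9×10⁹ × 6.903×10^-6 / 3.990² = 2.948×10^5 N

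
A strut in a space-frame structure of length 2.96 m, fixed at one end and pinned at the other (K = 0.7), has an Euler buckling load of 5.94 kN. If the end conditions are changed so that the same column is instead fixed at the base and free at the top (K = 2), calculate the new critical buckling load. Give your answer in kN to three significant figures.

P_cr ∝ 1/K², so P_cr,new = P_cr,old × (K_old/K_new)² = 5.94 × (0.7/2)²
= 5.94 × 0.1225 = 0.728 kN

P_cr ≈ 0.728 kN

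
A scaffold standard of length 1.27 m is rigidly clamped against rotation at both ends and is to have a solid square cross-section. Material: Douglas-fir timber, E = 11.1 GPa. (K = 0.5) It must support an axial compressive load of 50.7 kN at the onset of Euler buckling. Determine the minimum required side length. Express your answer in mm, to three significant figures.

a ≈ 38.7 mm

L_e = K·L = 0.5 × 1.27 = 0.6350 m
Required I = P_cr·L_e²/(π²E) = 5.070×10^4 × 0.6350² / (π² × 1.11×10^10) = 1.866×10^-7 m⁴
I_req = 1.866×10^5 mm⁴
Solid square: I = a⁴/12  ⇒  a = (12I)^(1/4) = (12×1.866×10^5)^(1/4) = 38.7 mm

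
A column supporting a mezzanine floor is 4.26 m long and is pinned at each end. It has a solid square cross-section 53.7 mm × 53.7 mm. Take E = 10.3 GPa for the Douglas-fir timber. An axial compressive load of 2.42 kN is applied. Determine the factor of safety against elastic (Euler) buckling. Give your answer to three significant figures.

I = a⁴/12 = 53.7⁴/12 = 6.930×10^5 mm⁴
I = 6.930×10^5 mm⁴ = 6.930×10^-7 m⁴
Effective length L_e = K·L = 1 × 4.26 = 4.260 m
P_cr = π²EI / L_e² = π² × 10.3×10⁹ × 6.930×10^-7 / 4.260² = 3.882×10^3 N
Factor of safety n = P_cr / P = 3.8818 / 2.42 = 1.60

n ≈ 1.60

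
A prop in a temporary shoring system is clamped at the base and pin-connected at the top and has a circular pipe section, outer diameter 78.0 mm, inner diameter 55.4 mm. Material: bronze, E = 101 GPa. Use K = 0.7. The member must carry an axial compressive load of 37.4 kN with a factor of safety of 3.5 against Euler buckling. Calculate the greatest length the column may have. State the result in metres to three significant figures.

L_max ≈ 4.59 m

d_o = 78.0 mm, d_i = 55.4 mm
I = π(d_o⁴ − d_i⁴)/64 = π(78.0⁴ − 55.40⁴)/64 = 1.355×10^6 mm⁴
I = 1.355×10^-6 m⁴
Required critical load P_cr = n·P = 3.5 × 37.4 = 130.9 kN = 1.309×10^5 N
From P_cr = π²EI/(K·L)²:  L = (1/K)·√(π²EI/P_cr) = (1/0.7)·√(π²×1.01×10^11×1.355×10^-6/1.309×10^5)
L = 4.59 m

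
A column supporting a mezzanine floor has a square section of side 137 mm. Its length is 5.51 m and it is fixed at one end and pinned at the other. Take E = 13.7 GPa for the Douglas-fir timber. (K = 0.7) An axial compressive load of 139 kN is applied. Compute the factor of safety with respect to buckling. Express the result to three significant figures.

I = a⁴/12 = 137⁴/12 = 2.936×10^7 mm⁴
I = 2.936×10^7 mm⁴ = 2.936×10^-5 m⁴
Effective length L_e = K·L = 0.7 × 5.51 = 3.857 m
P_cr = π²EI / L_e² = π² × 13.7×10⁹ × 2.936×10^-5 / 3.857² = 2.668×10^5 N
Factor of safety n = P_cr / P = 266.82 / 139 = 1.92

n ≈ 1.92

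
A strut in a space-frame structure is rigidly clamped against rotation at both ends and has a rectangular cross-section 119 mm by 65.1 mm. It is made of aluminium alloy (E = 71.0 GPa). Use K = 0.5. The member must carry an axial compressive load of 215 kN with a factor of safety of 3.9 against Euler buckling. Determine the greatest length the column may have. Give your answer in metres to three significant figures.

Buckling occurs about the weak axis: I_min = h·b³/12 with b = 65.1 mm (the shorter side).
I_min = 119×65.1³/12 = 2.736×10^6 mm⁴
I = 2.736×10^-6 m⁴
Required critical load P_cr = n·P = 3.9 × 215 = 838.5 kN = 8.385×10^5 N
From P_cr = π²EI/(K·L)²:  L = (1/K)·√(π²EI/P_cr) = (1/0.5)·√(π²×7.10×10^10×2.736×10^-6/8.385×10^5)
L = 3.02 m

L_max ≈ 3.02 m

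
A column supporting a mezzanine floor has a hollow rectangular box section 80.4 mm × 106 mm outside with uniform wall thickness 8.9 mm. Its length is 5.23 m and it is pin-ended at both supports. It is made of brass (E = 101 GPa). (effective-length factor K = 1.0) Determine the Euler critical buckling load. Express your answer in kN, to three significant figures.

P_cr ≈ 102 kN

Inner dimensions: h_i = 106 − 2×8.9 = 88.20 mm, b_i = 80.4 − 2×8.9 = 62.60 mm
Weak-axis I_min = (h_o·b_o³ − h_i·b_i³)/12 with b_o = 80.4, b_i = 62.60 mm (shorter outer/inner sides).
I_min = (106×80.4³ − 88.20×62.60³)/12 = 2.788×10^6 mm⁴
I = 2.788×10^6 mm⁴ = 2.788×10^-6 m⁴
Effective length L_e = K·L = 1 × 5.23 = 5.230 m
P_cr = π²EI / L_e² = π² × 101×10⁹ × 2.788×10^-6 / 5.230² = 1.016×10^5 N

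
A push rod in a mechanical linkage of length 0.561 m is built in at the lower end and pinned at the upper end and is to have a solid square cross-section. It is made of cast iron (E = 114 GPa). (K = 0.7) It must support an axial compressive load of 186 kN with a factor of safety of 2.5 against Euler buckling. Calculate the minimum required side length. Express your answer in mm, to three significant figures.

a ≈ 29.6 mm

Required P_cr = n·P = 2.5 × 186 = 465.0 kN
L_e = K·L = 0.7 × 0.561 = 0.3927 m
Required I = P_cr·L_e²/(π²E) = 4.650×10^5 × 0.3927² / (π² × 1.14×10^11) = 6.373×10^-8 m⁴
I_req = 6.373×10^4 mm⁴
Solid square: I = a⁴/12  ⇒  a = (12I)^(1/4) = (12×6.373×10^4)^(1/4) = 29.6 mm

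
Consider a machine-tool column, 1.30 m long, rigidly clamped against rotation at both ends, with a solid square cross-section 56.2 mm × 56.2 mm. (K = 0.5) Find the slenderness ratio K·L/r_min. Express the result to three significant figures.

λ ≈ 40.1

For a square r = a/√12 = 56.2/√12 = 16.22 mm
L_e = K·L = 0.5 × 1.30 m = 0.6500 m = 650.00 mm
λ = L_e / r_min = 650.00 / 16.22 = 40.1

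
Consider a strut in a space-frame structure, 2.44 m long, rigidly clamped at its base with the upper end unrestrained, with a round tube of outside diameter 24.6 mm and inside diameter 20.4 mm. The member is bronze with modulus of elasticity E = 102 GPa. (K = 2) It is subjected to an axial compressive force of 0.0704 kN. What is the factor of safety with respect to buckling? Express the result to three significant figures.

n ≈ 5.69

d_o = 24.6 mm, d_i = 20.4 mm
I = π(d_o⁴ − d_i⁴)/64 = π(24.6⁴ − 20.40⁴)/64 = 9.475×10^3 mm⁴
I = 9.475×10^3 mm⁴ = 9.475×10^-9 m⁴
Effective length L_e = K·L = 2 × 2.44 = 4.880 m
P_cr = π²EI / L_e² = π² × 102×10⁹ × 9.475×10^-9 / 4.880² = 400.5 N
Factor of safety n = P_cr / P = 0.40055 / 0.0704 = 5.69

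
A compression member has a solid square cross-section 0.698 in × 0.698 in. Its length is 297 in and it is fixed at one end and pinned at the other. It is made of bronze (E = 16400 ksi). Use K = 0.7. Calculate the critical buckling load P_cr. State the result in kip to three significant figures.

I = a⁴/12 = 0.698⁴/12 = 1.978×10^-2 in⁴
Effective length L_e = K·L = 0.7 × 297 = 207.9 in
P_cr = π²EI / L_e² = π² × 16400×10³ × 1.978×10^-2 / 207.9² = 74.08 lb

P_cr ≈ 0.0741 kip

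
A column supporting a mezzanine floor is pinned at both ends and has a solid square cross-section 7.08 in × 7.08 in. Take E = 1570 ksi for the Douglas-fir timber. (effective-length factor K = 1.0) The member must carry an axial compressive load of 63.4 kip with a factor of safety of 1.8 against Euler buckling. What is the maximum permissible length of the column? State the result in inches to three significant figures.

I = a⁴/12 = 7.08⁴/12 = 209.4 in⁴
Required critical load P_cr = n·P = 1.8 × 63.4 = 114.1 kip = 1.141×10^5 lb
From P_cr = π²EI/(K·L)²:  L = (1/K)·√(π²EI/P_cr) = (1/1)·√(π²×1.57×10^6×209.4/1.141×10^5)
L = 169 in

L_max ≈ 169 in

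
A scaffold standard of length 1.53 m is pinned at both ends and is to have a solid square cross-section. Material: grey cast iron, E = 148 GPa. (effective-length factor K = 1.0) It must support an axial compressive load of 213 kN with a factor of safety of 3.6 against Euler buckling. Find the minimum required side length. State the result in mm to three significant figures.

a ≈ 62.0 mm

Required P_cr = n·P = 3.6 × 213 = 766.8 kN
L_e = K·L = 1 × 1.53 = 1.530 m
Required I = P_cr·L_e²/(π²E) = 7.668×10^5 × 1.530² / (π² × 1.48×10^11) = 1.229×10^-6 m⁴
I_req = 1.229×10^6 mm⁴
Solid square: I = a⁴/12  ⇒  a = (12I)^(1/4) = (12×1.229×10^6)^(1/4) = 62.0 mm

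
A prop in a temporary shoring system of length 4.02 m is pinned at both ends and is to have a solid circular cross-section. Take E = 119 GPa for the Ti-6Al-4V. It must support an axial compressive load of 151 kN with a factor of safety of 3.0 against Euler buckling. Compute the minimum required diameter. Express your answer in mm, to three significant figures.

Required P_cr = n·P = 3.0 × 151 = 453.0 kN
L_e = K·L = 1 × 4.02 = 4.020 m
Required I = P_cr·L_e²/(π²E) = 4.530×10^5 × 4.020² / (π² × 1.19×10^11) = 6.233×10^-6 m⁴
I_req = 6.233×10^6 mm⁴
Solid circle: I = πd⁴/64  ⇒  d = (64I/π)^(1/4) = (64×6.233×10^6/π)^(1/4) = 106 mm

d ≈ 106 mm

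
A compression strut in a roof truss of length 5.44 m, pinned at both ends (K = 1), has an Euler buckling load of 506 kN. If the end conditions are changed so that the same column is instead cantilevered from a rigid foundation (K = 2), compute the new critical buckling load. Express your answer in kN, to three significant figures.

P_cr ≈ 126 kN

P_cr ∝ 1/K², so P_cr,new = P_cr,old × (K_old/K_new)² = 506 × (1/2)²
= 506 × 0.2500 = 126 kN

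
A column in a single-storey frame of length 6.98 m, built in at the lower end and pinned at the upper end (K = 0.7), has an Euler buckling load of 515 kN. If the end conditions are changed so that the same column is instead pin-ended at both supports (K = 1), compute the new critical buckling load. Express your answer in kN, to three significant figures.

P_cr ∝ 1/K², so P_cr,new = P_cr,old × (K_old/K_new)² = 515 × (0.7/1)²
= 515 × 0.4900 = 252 kN

P_cr ≈ 252 kN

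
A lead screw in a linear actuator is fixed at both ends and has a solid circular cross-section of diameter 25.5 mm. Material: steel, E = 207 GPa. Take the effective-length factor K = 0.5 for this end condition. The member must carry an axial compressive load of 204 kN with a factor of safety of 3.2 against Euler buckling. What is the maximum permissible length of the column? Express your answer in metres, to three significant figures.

L_max ≈ 0.510 m

I = πd⁴/64 = π×25.5⁴/64 = 2.076×10^4 mm⁴
I = 2.076×10^-8 m⁴
Required critical load P_cr = n·P = 3.2 × 204 = 652.8 kN = 6.528×10^5 N
From P_cr = π²EI/(K·L)²:  L = (1/K)·√(π²EI/P_cr) = (1/0.5)·√(π²×2.07×10^11×2.076×10^-8/6.528×10^5)
L = 0.510 m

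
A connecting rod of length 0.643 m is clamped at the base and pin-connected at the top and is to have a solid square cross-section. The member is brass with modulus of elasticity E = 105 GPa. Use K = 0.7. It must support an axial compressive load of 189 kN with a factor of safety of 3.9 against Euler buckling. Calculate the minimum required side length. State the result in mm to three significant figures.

a ≈ 36.3 mm

Required P_cr = n·P = 3.9 × 189 = 737.1 kN
L_e = K·L = 0.7 × 0.643 = 0.4501 m
Required I = P_cr·L_e²/(π²E) = 7.371×10^5 × 0.4501² / (π² × 1.05×10^11) = 1.441×10^-7 m⁴
I_req = 1.441×10^5 mm⁴
Solid square: I = a⁴/12  ⇒  a = (12I)^(1/4) = (12×1.441×10^5)^(1/4) = 36.3 mm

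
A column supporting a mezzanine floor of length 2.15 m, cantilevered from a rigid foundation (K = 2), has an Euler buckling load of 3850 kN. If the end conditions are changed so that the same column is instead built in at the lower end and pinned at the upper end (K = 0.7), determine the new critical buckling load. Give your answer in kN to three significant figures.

P_cr ∝ 1/K², so P_cr,new = P_cr,old × (K_old/K_new)² = 3850 × (2/0.7)²
= 3850 × 8.163 = 31400 kN

P_cr ≈ 31400 kN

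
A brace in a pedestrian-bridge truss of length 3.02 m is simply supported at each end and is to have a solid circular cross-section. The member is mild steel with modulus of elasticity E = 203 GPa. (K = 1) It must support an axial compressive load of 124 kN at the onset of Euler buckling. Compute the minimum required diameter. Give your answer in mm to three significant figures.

L_e = K·L = 1 × 3.02 = 3.020 m
Required I = P_cr·L_e²/(π²E) = 1.240×10^5 × 3.020² / (π² × 2.03×10^11) = 5.645×10^-7 m⁴
I_req = 5.645×10^5 mm⁴
Solid circle: I = πd⁴/64  ⇒  d = (64I/π)^(1/4) = (64×5.645×10^5/π)^(1/4) = 58.2 mm

d ≈ 58.2 mm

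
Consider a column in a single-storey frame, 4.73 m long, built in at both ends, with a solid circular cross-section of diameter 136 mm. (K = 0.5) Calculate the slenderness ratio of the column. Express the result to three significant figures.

λ ≈ 69.6

For a solid circle r = d/4 = 136/4 = 34.00 mm
L_e = K·L = 0.5 × 4.73 m = 2.365 m = 2365.0 mm
λ = L_e / r_min = 2365.0 / 34.00 = 69.6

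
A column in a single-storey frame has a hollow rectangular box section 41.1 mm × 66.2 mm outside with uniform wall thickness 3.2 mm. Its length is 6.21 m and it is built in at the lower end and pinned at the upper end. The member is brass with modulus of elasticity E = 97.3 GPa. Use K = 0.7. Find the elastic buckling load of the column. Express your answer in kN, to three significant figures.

P_cr ≈ 8.88 kN

Inner dimensions: h_i = 66.2 − 2×3.2 = 59.80 mm, b_i = 41.1 − 2×3.2 = 34.70 mm
Weak-axis I_min = (h_o·b_o³ − h_i·b_i³)/12 with b_o = 41.1, b_i = 34.70 mm (shorter outer/inner sides).
I_min = (66.2×41.1³ − 59.80×34.70³)/12 = 1.748×10^5 mm⁴
I = 1.748×10^5 mm⁴ = 1.748×10^-7 m⁴
Effective length L_e = K·L = 0.7 × 6.21 = 4.347 m
P_cr = π²EI / L_e² = π² × 97.3×10⁹ × 1.748×10^-7 / 4.347² = 8.883×10^3 N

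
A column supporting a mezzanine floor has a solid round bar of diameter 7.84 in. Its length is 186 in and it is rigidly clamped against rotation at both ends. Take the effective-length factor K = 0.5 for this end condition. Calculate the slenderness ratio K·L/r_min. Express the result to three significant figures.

λ ≈ 47.4

I = πd⁴/64 = π×7.84⁴/64 = 185.5 in⁴
A = 48.27 in²;  r_min = √(I/A) = √(185.5/48.27) = 1.960 in
L_e = K·L = 0.5 × 186 = 93.00 in
λ = L_e / r_min = 93.000 / 1.960 = 47.4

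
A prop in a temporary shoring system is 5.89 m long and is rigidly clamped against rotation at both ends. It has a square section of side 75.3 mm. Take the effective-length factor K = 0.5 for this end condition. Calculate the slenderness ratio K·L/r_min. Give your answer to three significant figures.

For a square r = a/√12 = 75.3/√12 = 21.74 mm
L_e = K·L = 0.5 × 5.89 m = 2.945 m = 2945.0 mm
λ = L_e / r_min = 2945.0 / 21.74 = 135

λ ≈ 135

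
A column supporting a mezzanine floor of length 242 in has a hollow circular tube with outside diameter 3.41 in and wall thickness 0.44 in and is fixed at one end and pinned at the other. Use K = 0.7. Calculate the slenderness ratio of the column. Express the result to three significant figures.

Inner diameter d_i = 3.41 − 2×0.44 = 2.530 in
I = π(d_o⁴ − d_i⁴)/64 = π(3.41⁴ − 2.530⁴)/64 = 4.626 in⁴
A = 4.105 in²;  r_min = √(I/A) = √(4.626/4.105) = 1.062 in
L_e = K·L = 0.7 × 242 = 169.4 in
λ = L_e / r_min = 169.40 / 1.062 = 160

λ ≈ 160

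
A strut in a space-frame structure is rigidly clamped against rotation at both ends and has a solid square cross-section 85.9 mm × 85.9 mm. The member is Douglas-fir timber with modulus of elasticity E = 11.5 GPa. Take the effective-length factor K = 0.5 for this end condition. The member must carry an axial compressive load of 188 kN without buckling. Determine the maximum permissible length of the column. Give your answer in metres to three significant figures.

I = a⁴/12 = 85.9⁴/12 = 4.537×10^6 mm⁴
I = 4.537×10^-6 m⁴
At the buckling limit P_cr = P = 1.880×10^5 N
From P_cr = π²EI/(K·L)²:  L = (1/K)·√(π²EI/P_cr) = (1/0.5)·√(π²×1.15×10^10×4.537×10^-6/1.880×10^5)
L = 3.31 m

L_max ≈ 3.31 m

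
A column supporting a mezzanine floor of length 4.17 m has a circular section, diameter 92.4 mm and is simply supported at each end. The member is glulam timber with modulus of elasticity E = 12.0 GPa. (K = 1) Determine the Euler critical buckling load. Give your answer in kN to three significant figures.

I = πd⁴/64 = π×92.4⁴/64 = 3.578×10^6 mm⁴
I = 3.578×10^6 mm⁴ = 3.578×10^-6 m⁴
Effective length L_e = K·L = 1 × 4.17 = 4.170 m
P_cr = π²EI / L_e² = π² × 12.0×10⁹ × 3.578×10^-6 / 4.170² = 2.437×10^4 N

P_cr ≈ 24.4 kN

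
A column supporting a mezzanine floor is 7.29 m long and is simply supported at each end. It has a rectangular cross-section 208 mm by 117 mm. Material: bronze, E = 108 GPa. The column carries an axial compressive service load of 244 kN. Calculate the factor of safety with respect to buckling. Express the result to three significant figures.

Buckling occurs about the weak axis: I_min = h·b³/12 with b = 117 mm (the shorter side).
I_min = 208×117³/12 = 2.776×10^7 mm⁴
I = 2.776×10^7 mm⁴ = 2.776×10^-5 m⁴
Effective length L_e = K·L = 1 × 7.29 = 7.290 m
P_cr = π²EI / L_e² = π² × 108×10⁹ × 2.776×10^-5 / 7.290² = 5.568×10^5 N
Factor of safety n = P_cr / P = 556.81 / 244 = 2.28

n ≈ 2.28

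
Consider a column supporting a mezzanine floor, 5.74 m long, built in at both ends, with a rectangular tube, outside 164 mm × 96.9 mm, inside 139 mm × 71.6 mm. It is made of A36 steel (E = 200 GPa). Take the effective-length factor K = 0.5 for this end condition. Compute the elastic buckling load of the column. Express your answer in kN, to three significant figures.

P_cr ≈ 1960 kN

Weak-axis I_min = (h_o·b_o³ − h_i·b_i³)/12 with b_o = 96.9, b_i = 71.60 mm (shorter outer/inner sides).
I_min = (164×96.9³ − 139.0×71.60³)/12 = 8.183×10^6 mm⁴
I = 8.183×10^6 mm⁴ = 8.183×10^-6 m⁴
Effective length L_e = K·L = 0.5 × 5.74 = 2.870 m
P_cr = π²EI / L_e² = π² × 200×10⁹ × 8.183×10^-6 / 2.870² = 1.961×10^6 N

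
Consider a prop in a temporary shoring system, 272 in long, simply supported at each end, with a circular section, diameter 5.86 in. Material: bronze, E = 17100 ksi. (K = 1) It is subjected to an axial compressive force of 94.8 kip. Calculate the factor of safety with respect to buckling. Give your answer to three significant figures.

I = πd⁴/64 = π×5.86⁴/64 = 57.88 in⁴
Effective length L_e = K·L = 1 × 272 = 272.0 in
P_cr = π²EI / L_e² = π² × 17100×10³ × 57.88 / 272.0² = 1.320×10^5 lb
Factor of safety n = P_cr / P = 132.04 / 94.8 = 1.39

n ≈ 1.39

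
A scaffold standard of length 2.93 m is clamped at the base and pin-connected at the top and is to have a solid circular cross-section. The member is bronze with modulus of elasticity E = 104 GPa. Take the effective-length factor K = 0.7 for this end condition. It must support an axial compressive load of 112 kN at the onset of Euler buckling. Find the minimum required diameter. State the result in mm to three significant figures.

L_e = K·L = 0.7 × 2.93 = 2.051 m
Required I = P_cr·L_e²/(π²E) = 1.120×10^5 × 2.051² / (π² × 1.04×10^11) = 4.590×10^-7 m⁴
I_req = 4.590×10^5 mm⁴
Solid circle: I = πd⁴/64  ⇒  d = (64I/π)^(1/4) = (64×4.590×10^5/π)^(1/4) = 55.3 mm

d ≈ 55.3 mm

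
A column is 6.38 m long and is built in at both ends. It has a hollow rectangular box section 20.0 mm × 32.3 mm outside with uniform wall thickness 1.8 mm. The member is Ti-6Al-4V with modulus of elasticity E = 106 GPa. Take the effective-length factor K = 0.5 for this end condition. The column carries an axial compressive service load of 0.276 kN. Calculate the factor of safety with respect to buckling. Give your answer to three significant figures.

n ≈ 4.09

Inner dimensions: h_i = 32.3 − 2×1.8 = 28.70 mm, b_i = 20.0 − 2×1.8 = 16.40 mm
Weak-axis I_min = (h_o·b_o³ − h_i·b_i³)/12 with b_o = 20.0, b_i = 16.40 mm (shorter outer/inner sides).
I_min = (32.3×20.0³ − 28.70×16.40³)/12 = 1.098×10^4 mm⁴
I = 1.098×10^4 mm⁴ = 1.098×10^-8 m⁴
Effective length L_e = K·L = 0.5 × 6.38 = 3.190 m
P_cr = π²EI / L_e² = π² × 106×10⁹ × 1.098×10^-8 / 3.190² = 1.129×10^3 N
Factor of safety n = P_cr / P = 1.1292 / 0.276 = 4.09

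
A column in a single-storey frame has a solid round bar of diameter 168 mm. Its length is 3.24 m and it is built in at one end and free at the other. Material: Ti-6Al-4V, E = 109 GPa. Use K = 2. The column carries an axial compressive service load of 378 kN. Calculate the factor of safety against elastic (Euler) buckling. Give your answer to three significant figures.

n ≈ 2.65

I = πd⁴/64 = π×168⁴/64 = 3.910×10^7 mm⁴
I = 3.910×10^7 mm⁴ = 3.910×10^-5 m⁴
Effective length L_e = K·L = 2 × 3.24 = 6.480 m
P_cr = π²EI / L_e² = π² × 109×10⁹ × 3.910×10^-5 / 6.480² = 1.002×10^6 N
Factor of safety n = P_cr / P = 1001.8 / 378 = 2.65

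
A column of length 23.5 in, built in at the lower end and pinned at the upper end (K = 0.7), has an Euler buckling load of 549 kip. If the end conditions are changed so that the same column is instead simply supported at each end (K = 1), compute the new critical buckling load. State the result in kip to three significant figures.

P_cr ∝ 1/K², so P_cr,new = P_cr,old × (K_old/K_new)² = 549 × (0.7/1)²
= 549 × 0.4900 = 269 kip

P_cr ≈ 269 kip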